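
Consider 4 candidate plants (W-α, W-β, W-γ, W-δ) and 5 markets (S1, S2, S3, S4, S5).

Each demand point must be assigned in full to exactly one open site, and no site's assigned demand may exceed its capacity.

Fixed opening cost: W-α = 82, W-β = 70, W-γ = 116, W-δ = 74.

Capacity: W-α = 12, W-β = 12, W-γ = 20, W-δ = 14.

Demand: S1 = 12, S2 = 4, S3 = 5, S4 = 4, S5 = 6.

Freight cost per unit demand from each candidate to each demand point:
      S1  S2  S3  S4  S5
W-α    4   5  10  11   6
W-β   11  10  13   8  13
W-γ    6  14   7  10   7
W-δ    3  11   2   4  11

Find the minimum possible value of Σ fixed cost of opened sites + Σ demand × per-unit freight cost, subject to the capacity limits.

374

Open {W-γ, W-δ}; cheapest assignment that respects the capacities:
  W-γ (cap 20, load 18): S1, S5 — cost 12×6 + 6×7 = 114
  W-δ (cap 14, load 13): S2, S3, S4 — cost 4×11 + 5×2 + 4×4 = 70
  Shipping 184, fixed 190 → total 374.
  Any other capacity-feasible assignment to {W-γ, W-δ} ships for at least 184.
Compare {W-α, W-β, W-δ}: its best feasible assignment gives total 415.
Compare {W-α, W-γ}: its best feasible assignment gives total 419.
Every other set of open sites that can feasibly serve all demand totals ≥ 415 even under its best assignment. Minimum: 374.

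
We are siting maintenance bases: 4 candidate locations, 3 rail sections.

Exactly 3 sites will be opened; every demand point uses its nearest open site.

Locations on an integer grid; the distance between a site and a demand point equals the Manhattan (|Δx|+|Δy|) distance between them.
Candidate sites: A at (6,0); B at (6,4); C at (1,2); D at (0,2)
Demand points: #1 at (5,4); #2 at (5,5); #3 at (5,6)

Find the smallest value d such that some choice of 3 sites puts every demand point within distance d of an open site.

3

Open {A, B, C}.
  Farthest demand point is #3 at distance 3 (to B); all others are ≤ 3.
With {A, B, D} the worst case is 3.
With {B, C, D} the worst case is 3.
No size-3 selection achieves below 3.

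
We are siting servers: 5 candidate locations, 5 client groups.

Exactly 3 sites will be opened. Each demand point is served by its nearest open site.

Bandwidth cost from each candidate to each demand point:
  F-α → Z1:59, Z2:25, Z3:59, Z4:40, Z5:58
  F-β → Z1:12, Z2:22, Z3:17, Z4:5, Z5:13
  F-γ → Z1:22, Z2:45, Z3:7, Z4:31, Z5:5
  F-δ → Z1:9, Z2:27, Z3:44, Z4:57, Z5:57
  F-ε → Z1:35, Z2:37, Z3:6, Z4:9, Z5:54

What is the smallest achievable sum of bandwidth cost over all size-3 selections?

Open {F-β, F-γ, F-δ}.
  Z1→F-δ 9, Z2→F-β 22, Z3→F-γ 7, Z4→F-β 5, Z5→F-γ 5  ⇒ total 48.
Compare {F-β, F-γ, F-ε}: total 50.
Compare {F-α, F-β, F-γ}: total 51.
No size-3 selection does better; minimum is 48.

48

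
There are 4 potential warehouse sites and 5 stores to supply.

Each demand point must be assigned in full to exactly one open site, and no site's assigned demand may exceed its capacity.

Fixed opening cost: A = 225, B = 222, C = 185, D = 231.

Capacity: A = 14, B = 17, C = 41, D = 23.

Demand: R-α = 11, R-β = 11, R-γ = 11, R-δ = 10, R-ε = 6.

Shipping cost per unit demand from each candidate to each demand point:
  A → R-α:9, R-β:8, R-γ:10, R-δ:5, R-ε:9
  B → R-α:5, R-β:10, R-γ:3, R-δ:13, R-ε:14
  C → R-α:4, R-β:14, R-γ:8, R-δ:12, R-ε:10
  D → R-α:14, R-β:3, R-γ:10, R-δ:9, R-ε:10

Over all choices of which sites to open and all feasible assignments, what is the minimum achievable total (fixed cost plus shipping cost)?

Open {C, D}; cheapest assignment that respects the capacities:
  C (cap 41, load 28): R-α, R-γ, R-ε — cost 11×4 + 11×8 + 6×10 = 192
  D (cap 23, load 21): R-β, R-δ — cost 11×3 + 10×9 = 123
  Shipping 315, fixed 416 → total 731.
  Any other capacity-feasible assignment to {C, D} ships for at least 315.
Compare {A, C}: its best feasible assignment gives total 806.
Compare {B, C}: its best feasible assignment gives total 818.
Every other set of open sites that can feasibly serve all demand totals ≥ 806 even under its best assignment. Minimum: 731.

731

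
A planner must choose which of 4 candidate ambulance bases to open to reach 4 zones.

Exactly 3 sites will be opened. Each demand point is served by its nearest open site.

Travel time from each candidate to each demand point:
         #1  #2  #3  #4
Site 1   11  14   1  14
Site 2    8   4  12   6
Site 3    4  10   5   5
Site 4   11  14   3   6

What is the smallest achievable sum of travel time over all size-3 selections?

14

Open {Site 1, Site 2, Site 3}.
  #1→Site 3 4, #2→Site 2 4, #3→Site 1 1, #4→Site 3 5  ⇒ total 14.
Compare {Site 2, Site 3, Site 4}: total 16.
Compare {Site 1, Site 2, Site 4}: total 19.
No size-3 selection does better; minimum is 14.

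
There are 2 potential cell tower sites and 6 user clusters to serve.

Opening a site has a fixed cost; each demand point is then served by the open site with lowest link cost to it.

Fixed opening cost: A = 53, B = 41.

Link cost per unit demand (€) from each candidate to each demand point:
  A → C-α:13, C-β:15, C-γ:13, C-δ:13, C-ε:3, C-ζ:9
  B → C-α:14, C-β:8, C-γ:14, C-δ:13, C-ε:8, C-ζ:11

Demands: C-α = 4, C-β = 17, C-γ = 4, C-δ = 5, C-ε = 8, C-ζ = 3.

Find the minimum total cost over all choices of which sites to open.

450

Open {A, B}: assign each demand point to its cheapest open site.
  C-α→A 4×13=52, C-β→B 17×8=136, C-γ→A 4×13=52, C-δ→A 5×13=65, C-ε→A 8×3=24, C-ζ→A 3×9=27
  link cost 356, fixed 94 → total 450.
Compare {B}: link cost 410 + fixed 41 = 451.
Compare {A}: link cost 475 + fixed 53 = 528.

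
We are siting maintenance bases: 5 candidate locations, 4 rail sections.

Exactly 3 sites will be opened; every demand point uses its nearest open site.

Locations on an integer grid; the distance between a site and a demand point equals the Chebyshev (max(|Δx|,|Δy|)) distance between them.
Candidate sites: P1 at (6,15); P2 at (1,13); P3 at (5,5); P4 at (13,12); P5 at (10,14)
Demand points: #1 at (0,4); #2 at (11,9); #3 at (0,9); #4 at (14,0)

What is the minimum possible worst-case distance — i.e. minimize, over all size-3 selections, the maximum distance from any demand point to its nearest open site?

9

Open {P1, P2, P3}.
  Farthest demand point is #4 at distance 9 (to P3); all others are ≤ 9.
With {P1, P3, P4} the worst case is 9.
With {P1, P3, P5} the worst case is 9.
No size-3 selection achieves below 9.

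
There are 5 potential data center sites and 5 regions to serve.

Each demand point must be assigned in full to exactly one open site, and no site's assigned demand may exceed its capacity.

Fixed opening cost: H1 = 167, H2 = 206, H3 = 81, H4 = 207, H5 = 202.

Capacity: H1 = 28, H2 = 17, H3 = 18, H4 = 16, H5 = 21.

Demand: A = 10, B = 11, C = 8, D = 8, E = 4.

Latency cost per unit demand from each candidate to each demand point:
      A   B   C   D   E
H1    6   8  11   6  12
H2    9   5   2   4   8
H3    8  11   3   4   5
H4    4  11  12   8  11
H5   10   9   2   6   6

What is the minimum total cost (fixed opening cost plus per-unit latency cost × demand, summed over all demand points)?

Open {H1, H3}; cheapest assignment that respects the capacities:
  H1 (cap 28, load 25): A, B, E — cost 10×6 + 11×8 + 4×12 = 196
  H3 (cap 18, load 16): C, D — cost 8×3 + 8×4 = 56
  Shipping 252, fixed 248 → total 500.
  Any other capacity-feasible assignment to {H1, H3} ships for at least 252.
Compare {H1, H5}: its best feasible assignment gives total 605.
Compare {H1, H2}: its best feasible assignment gives total 617.
Every other set of open sites that can feasibly serve all demand totals ≥ 605 even under its best assignment. Minimum: 500.

500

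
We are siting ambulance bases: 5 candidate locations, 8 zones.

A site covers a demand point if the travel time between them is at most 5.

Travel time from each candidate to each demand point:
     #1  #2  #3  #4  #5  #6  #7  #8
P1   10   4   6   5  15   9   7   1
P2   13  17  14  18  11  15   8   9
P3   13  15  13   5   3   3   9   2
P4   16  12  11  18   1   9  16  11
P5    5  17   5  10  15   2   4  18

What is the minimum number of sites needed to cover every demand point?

Coverage sets (demand points within 5 of each site):
  P1: {#2, #4, #8}
  P2: {}
  P3: {#4, #5, #6, #8}
  P4: {#5}
  P5: {#1, #3, #6, #7}
No 2 sites suffice: every size-2 union leaves at least one demand point uncovered.
But {P1, P3, P5} covers everything, so the minimum is 3.

3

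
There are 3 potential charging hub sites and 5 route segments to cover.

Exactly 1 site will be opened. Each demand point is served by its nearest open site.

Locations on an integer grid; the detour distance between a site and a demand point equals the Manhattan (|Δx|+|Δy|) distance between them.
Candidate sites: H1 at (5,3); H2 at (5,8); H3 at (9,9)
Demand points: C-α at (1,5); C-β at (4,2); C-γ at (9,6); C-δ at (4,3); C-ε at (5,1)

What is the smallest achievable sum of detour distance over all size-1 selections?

Open {H1}.
  C-α→H1 6, C-β→H1 2, C-γ→H1 7, C-δ→H1 1, C-ε→H1 2  ⇒ total 18.
Compare {H2}: total 33.
Compare {H3}: total 50.

18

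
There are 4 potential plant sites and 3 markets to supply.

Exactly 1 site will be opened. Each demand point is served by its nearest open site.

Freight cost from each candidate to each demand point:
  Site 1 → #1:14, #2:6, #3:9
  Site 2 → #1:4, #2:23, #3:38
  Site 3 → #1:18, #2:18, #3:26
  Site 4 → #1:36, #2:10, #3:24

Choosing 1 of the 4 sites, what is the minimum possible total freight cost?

Open {Site 1}.
  #1→Site 1 14, #2→Site 1 6, #3→Site 1 9  ⇒ total 29.
Compare {Site 3}: total 62.
Compare {Site 2}: total 65.
No size-1 selection does better; minimum is 29.

29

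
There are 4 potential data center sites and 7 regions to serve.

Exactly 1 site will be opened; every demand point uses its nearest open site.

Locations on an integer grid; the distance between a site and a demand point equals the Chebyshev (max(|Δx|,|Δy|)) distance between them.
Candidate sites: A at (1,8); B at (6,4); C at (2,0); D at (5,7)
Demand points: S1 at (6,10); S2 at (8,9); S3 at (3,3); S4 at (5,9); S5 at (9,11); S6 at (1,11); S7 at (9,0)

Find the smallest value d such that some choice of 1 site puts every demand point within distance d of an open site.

7

Open {B}.
  Farthest demand point is S5 at distance 7 (to B); all others are ≤ 7.
With {D} the worst case is 7.
With {A} the worst case is 8.
No size-1 selection achieves below 7.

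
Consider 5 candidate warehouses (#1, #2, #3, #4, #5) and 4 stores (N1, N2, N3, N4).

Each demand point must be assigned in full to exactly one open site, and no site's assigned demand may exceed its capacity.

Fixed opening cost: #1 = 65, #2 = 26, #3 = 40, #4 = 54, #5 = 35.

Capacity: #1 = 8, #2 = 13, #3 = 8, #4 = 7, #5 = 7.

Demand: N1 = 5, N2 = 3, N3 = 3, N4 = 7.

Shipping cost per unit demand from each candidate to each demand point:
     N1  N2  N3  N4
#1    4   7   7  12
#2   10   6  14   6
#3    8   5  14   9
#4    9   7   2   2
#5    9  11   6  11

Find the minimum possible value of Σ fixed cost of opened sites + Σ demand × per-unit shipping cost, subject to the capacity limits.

192

Open {#1, #2}; cheapest assignment that respects the capacities:
  #1 (cap 8, load 8): N1, N3 — cost 5×4 + 3×7 = 41
  #2 (cap 13, load 10): N2, N4 — cost 3×6 + 7×6 = 60
  Shipping 101, fixed 91 → total 192.
  Any other capacity-feasible assignment to {#1, #2} ships for at least 101.
Compare {#2, #4}: its best feasible assignment gives total 199.
Compare {#2, #5}: its best feasible assignment gives total 204.
Every other set of open sites that can feasibly serve all demand totals ≥ 199 even under its best assignment. Minimum: 192.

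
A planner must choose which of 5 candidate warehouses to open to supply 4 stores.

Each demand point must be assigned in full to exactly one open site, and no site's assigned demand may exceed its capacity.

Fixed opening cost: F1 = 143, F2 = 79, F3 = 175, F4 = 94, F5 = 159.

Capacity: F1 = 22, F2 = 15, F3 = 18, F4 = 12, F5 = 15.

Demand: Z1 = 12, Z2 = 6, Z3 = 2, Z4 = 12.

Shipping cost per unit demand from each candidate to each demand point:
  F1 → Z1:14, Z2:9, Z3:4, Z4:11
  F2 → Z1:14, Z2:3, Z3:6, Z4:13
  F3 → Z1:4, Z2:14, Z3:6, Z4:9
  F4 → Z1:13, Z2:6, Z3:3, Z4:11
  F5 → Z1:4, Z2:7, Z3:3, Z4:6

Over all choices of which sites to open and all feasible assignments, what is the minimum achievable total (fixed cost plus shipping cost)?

Open {F2, F4, F5}; cheapest assignment that respects the capacities:
  F2 (cap 15, load 6): Z2 — cost 6×3 = 18
  F4 (cap 12, load 12): Z4 — cost 12×11 = 132
  F5 (cap 15, load 14): Z1, Z3 — cost 12×4 + 2×3 = 54
  Shipping 204, fixed 332 → total 536.
  Any other capacity-feasible assignment to {F2, F4, F5} ships for at least 204.
Compare {F1, F5}: its best feasible assignment gives total 542.
Compare {F3, F5}: its best feasible assignment gives total 544.
Every other set of open sites that can feasibly serve all demand totals ≥ 542 even under its best assignment. Minimum: 536.

536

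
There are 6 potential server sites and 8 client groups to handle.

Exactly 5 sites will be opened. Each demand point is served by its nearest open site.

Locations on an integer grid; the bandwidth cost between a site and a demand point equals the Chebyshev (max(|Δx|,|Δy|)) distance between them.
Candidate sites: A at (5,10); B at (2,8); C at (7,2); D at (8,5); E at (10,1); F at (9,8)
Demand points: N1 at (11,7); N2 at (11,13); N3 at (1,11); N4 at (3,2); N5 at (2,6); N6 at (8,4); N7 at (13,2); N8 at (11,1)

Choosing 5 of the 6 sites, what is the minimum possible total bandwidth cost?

21

Open {B, C, D, E, F}.
  N1→F 2, N2→F 5, N3→B 3, N4→C 4, N5→B 2, N6→D 1, N7→E 3, N8→E 1  ⇒ total 21.
Compare {A, B, C, E, F}: total 22.
Compare {A, B, D, E, F}: total 22.
No size-5 selection does better; minimum is 21.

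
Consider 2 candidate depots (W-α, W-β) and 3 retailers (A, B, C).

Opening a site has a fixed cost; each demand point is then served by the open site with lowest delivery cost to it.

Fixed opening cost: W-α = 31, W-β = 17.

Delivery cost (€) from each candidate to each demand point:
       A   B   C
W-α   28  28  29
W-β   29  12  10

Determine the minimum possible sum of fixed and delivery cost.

Open {W-β}: assign each demand point to its cheapest open site.
  A→W-β 29, B→W-β 12, C→W-β 10
  delivery cost 51, fixed 17 → total 68.
Compare {W-α, W-β}: delivery cost 50 + fixed 48 = 98.
Compare {W-α}: delivery cost 85 + fixed 31 = 116.

68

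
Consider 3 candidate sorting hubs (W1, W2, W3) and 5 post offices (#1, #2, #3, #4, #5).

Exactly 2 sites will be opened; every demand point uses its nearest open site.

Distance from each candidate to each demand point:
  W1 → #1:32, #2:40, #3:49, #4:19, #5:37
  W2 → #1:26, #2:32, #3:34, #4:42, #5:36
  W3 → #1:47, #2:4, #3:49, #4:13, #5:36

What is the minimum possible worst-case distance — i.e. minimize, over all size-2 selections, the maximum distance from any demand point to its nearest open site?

36

Open {W1, W2}.
  Farthest demand point is #5 at distance 36 (to W2); all others are ≤ 36.
With {W2, W3} the worst case is 36.
With {W1, W3} the worst case is 49.
No size-2 selection achieves below 36.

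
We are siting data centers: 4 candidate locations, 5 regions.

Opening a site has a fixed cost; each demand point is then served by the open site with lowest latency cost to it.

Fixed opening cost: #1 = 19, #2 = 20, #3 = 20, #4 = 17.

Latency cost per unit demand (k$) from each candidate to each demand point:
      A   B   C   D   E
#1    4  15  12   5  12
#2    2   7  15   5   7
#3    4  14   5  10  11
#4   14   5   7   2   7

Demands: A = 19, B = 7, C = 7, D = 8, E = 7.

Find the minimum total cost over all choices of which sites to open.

Open {#2, #4}: assign each demand point to its cheapest open site.
  A→#2 19×2=38, B→#4 7×5=35, C→#4 7×7=49, D→#4 8×2=16, E→#2 7×7=49
  latency cost 187, fixed 37 → total 224.
Compare {#2, #3, #4}: latency cost 173 + fixed 57 = 230.
Compare {#1, #2, #4}: latency cost 187 + fixed 56 = 243.
Compare {#3, #4}: latency cost 211 + fixed 37 = 248.
All other subsets cost ≥ 230. Minimum total cost: 224.

224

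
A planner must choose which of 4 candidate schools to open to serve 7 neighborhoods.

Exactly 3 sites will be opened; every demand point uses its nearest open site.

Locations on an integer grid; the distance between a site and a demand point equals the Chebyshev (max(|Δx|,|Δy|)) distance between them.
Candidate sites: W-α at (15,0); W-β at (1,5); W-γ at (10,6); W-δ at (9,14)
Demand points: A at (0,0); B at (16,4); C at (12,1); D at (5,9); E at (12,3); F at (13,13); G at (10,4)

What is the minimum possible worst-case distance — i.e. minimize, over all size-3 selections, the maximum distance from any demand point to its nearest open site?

5

Open {W-α, W-β, W-δ}.
  Farthest demand point is A at distance 5 (to W-β); all others are ≤ 5.
With {W-β, W-γ, W-δ} the worst case is 6.
With {W-α, W-β, W-γ} the worst case is 7.
No size-3 selection achieves below 5.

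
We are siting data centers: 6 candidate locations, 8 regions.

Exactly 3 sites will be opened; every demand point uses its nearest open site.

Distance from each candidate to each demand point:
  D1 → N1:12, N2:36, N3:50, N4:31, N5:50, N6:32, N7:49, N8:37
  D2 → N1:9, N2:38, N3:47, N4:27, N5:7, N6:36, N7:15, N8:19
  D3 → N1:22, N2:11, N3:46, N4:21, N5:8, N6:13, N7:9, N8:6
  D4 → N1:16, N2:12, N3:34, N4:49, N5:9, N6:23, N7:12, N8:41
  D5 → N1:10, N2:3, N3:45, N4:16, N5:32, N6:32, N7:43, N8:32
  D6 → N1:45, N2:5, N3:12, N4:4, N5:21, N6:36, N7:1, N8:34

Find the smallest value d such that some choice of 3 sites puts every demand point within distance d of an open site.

13

Open {D1, D3, D6}.
  Farthest demand point is N6 at distance 13 (to D3); all others are ≤ 13.
With {D2, D3, D6} the worst case is 13.
With {D3, D5, D6} the worst case is 13.
No size-3 selection achieves below 13.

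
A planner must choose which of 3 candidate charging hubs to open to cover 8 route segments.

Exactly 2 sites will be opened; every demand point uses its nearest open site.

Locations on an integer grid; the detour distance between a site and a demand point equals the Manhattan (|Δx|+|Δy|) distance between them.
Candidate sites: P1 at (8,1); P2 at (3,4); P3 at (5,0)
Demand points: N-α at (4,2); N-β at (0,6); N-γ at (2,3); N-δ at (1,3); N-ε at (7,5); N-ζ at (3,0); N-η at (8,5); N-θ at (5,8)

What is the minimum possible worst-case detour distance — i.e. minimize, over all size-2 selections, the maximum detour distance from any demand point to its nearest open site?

Open {P1, P2}.
  Farthest demand point is N-θ at detour distance 6 (to P2); all others are ≤ 6.
With {P2, P3} the worst case is 6.
With {P1, P3} the worst case is 11.
No size-2 selection achieves below 6.

6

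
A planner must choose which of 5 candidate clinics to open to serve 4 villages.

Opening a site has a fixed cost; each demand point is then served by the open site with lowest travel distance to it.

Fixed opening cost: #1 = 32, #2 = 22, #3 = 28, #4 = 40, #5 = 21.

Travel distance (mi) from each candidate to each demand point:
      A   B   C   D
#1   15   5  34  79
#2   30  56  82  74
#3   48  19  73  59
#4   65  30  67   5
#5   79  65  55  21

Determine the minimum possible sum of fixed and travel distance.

128

Open {#1, #5}: assign each demand point to its cheapest open site.
  A→#1 15, B→#1 5, C→#1 34, D→#5 21
  travel distance 75, fixed 53 → total 128.
Compare {#1, #4}: travel distance 59 + fixed 72 = 131.
Compare {#1, #2, #5}: travel distance 75 + fixed 75 = 150.
Compare {#1, #4, #5}: travel distance 59 + fixed 93 = 152.
All other subsets cost ≥ 131. Minimum total cost: 128.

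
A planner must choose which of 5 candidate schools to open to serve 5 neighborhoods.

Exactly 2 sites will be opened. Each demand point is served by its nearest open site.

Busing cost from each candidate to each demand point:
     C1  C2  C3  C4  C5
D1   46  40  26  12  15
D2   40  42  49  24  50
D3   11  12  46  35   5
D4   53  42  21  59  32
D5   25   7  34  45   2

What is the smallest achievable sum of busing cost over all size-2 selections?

Open {D1, D3}.
  C1→D3 11, C2→D3 12, C3→D1 26, C4→D1 12, C5→D3 5  ⇒ total 66.
Compare {D1, D5}: total 72.
Compare {D3, D4}: total 84.
No size-2 selection does better; minimum is 66.

66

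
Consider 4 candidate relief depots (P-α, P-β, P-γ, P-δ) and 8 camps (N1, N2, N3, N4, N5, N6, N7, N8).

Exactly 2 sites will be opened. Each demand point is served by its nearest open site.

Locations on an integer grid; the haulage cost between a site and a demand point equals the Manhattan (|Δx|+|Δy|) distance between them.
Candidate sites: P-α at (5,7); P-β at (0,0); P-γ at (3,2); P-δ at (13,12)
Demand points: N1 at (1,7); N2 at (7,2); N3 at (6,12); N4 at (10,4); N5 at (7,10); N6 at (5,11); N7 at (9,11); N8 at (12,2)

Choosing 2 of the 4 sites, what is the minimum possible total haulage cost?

Open {P-α, P-γ}.
  N1→P-α 4, N2→P-γ 4, N3→P-α 6, N4→P-α 8, N5→P-α 5, N6→P-α 4, N7→P-α 8, N8→P-γ 9  ⇒ total 48.
Compare {P-α, P-δ}: total 50.
Compare {P-α, P-β}: total 54.
No size-2 selection does better; minimum is 48.

48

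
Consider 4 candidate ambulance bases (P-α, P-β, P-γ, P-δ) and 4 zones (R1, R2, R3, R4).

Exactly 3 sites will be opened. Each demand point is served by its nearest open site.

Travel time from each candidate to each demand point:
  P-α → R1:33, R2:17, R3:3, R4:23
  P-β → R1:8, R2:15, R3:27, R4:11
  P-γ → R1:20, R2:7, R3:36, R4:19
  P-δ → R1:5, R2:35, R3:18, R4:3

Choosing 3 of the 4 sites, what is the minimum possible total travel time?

18

Open {P-α, P-γ, P-δ}.
  R1→P-δ 5, R2→P-γ 7, R3→P-α 3, R4→P-δ 3  ⇒ total 18.
Compare {P-α, P-β, P-δ}: total 26.
Compare {P-α, P-β, P-γ}: total 29.
No size-3 selection does better; minimum is 18.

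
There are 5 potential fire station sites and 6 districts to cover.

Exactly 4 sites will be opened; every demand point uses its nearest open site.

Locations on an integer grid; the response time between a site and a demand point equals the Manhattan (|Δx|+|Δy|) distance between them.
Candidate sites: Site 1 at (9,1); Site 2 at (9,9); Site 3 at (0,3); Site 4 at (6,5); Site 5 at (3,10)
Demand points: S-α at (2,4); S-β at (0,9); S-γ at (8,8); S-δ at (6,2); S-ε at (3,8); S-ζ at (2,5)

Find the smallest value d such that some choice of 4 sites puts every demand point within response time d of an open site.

4

Open {Site 1, Site 2, Site 3, Site 5}.
  Farthest demand point is S-β at response time 4 (to Site 5); all others are ≤ 4.
With {Site 2, Site 3, Site 4, Site 5} the worst case is 4.
With {Site 1, Site 2, Site 4, Site 5} the worst case is 5.
No size-4 selection achieves below 4.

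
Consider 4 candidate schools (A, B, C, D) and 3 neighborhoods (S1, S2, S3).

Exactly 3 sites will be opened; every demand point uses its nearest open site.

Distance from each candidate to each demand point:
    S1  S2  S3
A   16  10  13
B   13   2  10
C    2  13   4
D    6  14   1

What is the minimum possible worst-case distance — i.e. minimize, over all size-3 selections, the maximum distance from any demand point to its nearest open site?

Open {B, C, D}.
  Farthest demand point is S1 at distance 2 (to C); all others are ≤ 2.
With {A, B, C} the worst case is 4.
With {A, B, D} the worst case is 6.
No size-3 selection achieves below 2.

2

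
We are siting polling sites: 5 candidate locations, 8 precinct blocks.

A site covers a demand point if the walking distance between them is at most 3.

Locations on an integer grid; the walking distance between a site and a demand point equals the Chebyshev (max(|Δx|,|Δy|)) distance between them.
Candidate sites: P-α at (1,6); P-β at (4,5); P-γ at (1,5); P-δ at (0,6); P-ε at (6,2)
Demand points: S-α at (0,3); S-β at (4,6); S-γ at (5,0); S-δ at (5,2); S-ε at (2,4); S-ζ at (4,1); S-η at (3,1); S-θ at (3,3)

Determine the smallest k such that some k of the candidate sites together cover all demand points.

2

Coverage sets (demand points within 3 of each site):
  P-α: {S-α, S-β, S-ε, S-θ}
  P-β: {S-β, S-δ, S-ε, S-θ}
  P-γ: {S-α, S-β, S-ε, S-θ}
  P-δ: {S-α, S-ε, S-θ}
  P-ε: {S-γ, S-δ, S-ζ, S-η, S-θ}
No single site covers all 8 demand points.
But {P-α, P-ε} covers everything, so the minimum is 2.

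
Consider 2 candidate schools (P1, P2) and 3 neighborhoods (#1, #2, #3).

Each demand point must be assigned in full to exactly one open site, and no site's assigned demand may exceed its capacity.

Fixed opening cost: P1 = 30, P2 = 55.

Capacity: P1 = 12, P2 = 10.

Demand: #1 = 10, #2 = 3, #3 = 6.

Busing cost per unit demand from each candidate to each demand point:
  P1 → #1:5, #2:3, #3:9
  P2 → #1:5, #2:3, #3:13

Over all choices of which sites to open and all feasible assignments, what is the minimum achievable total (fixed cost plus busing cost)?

Open {P1, P2}; cheapest assignment that respects the capacities:
  P1 (cap 12, load 9): #2, #3 — cost 3×3 + 6×9 = 63
  P2 (cap 10, load 10): #1 — cost 10×5 = 50
  Shipping 113, fixed 85 → total 198.
  Any other capacity-feasible assignment to {P1, P2} ships for at least 113.
Total demand is 19 and no other set of sites has combined capacity ≥ 19, so {P1, P2} is the only feasible choice of open sites. Minimum: 198.

198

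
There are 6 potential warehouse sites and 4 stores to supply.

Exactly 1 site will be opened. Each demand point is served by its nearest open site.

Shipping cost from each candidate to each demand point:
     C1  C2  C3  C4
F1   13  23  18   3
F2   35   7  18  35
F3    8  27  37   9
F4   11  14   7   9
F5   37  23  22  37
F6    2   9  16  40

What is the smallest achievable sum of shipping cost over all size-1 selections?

41

Open {F4}.
  C1→F4 11, C2→F4 14, C3→F4 7, C4→F4 9  ⇒ total 41.
Compare {F1}: total 57.
Compare {F6}: total 67.
No size-1 selection does better; minimum is 41.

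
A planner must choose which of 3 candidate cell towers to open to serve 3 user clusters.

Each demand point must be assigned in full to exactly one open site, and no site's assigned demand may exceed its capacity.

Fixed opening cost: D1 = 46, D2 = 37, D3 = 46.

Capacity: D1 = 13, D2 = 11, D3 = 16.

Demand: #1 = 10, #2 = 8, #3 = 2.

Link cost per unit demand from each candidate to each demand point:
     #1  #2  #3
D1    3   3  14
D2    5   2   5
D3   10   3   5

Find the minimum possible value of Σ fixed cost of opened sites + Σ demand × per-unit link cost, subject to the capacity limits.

139

Open {D1, D2}; cheapest assignment that respects the capacities:
  D1 (cap 13, load 10): #1 — cost 10×3 = 30
  D2 (cap 11, load 10): #2, #3 — cost 8×2 + 2×5 = 26
  Shipping 56, fixed 83 → total 139.
  Any other capacity-feasible assignment to {D1, D2} ships for at least 56.
Compare {D1, D3}: its best feasible assignment gives total 156.
Compare {D2, D3}: its best feasible assignment gives total 167.
Every other set of open sites that can feasibly serve all demand totals ≥ 156 even under its best assignment. Minimum: 139.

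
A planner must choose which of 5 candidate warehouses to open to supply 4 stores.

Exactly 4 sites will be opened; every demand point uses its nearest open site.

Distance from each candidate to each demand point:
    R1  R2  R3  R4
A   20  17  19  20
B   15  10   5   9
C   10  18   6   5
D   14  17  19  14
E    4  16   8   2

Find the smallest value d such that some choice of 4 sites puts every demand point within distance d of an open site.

10

Open {A, B, C, D}.
  Farthest demand point is R1 at distance 10 (to C); all others are ≤ 10.
With {A, B, C, E} the worst case is 10.
With {A, B, D, E} the worst case is 10.
No size-4 selection achieves below 10.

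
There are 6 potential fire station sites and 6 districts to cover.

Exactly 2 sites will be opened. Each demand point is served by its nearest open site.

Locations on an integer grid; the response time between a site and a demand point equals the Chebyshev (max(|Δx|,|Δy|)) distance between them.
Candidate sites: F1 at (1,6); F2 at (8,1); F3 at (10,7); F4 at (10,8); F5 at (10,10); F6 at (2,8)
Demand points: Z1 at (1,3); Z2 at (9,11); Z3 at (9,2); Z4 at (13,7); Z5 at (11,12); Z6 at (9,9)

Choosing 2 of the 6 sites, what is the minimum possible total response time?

15

Open {F2, F5}.
  Z1→F2 7, Z2→F5 1, Z3→F2 1, Z4→F5 3, Z5→F5 2, Z6→F5 1  ⇒ total 15.
Compare {F1, F5}: total 18.
Compare {F2, F4}: total 19.
No size-2 selection does better; minimum is 15.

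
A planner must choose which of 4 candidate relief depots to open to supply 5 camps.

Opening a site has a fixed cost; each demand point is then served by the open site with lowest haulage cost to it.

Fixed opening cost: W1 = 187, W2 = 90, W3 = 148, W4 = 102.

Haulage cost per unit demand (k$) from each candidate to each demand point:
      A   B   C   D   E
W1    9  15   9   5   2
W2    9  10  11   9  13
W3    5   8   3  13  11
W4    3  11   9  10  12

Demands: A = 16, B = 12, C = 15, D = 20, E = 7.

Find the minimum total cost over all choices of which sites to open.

670

Open {W1, W3}: assign each demand point to its cheapest open site.
  A→W3 16×5=80, B→W3 12×8=96, C→W3 15×3=45, D→W1 20×5=100, E→W1 7×2=14
  haulage cost 335, fixed 335 → total 670.
Compare {W4}: haulage cost 599 + fixed 102 = 701.
Compare {W3}: haulage cost 558 + fixed 148 = 706.
Compare {W2, W3}: haulage cost 478 + fixed 238 = 716.
All other subsets cost ≥ 701. Minimum total cost: 670.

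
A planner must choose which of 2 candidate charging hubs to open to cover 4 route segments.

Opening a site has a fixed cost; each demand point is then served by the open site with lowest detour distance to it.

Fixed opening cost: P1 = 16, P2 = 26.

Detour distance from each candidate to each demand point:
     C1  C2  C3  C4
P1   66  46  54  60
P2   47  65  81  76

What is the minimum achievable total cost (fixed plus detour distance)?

Open {P1}: assign each demand point to its cheapest open site.
  C1→P1 66, C2→P1 46, C3→P1 54, C4→P1 60
  detour distance 226, fixed 16 → total 242.
Compare {P1, P2}: detour distance 207 + fixed 42 = 249.
Compare {P2}: detour distance 269 + fixed 26 = 295.

242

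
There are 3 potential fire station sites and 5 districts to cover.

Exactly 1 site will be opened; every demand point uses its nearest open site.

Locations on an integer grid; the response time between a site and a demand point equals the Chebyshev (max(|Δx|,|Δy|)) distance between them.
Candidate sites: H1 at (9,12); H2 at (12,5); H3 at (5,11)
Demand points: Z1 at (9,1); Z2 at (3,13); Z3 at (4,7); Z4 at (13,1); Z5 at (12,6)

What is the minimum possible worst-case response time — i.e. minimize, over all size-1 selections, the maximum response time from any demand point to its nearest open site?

Open {H2}.
  Farthest demand point is Z2 at response time 9 (to H2); all others are ≤ 9.
With {H3} the worst case is 10.
With {H1} the worst case is 11.
No size-1 selection achieves below 9.

9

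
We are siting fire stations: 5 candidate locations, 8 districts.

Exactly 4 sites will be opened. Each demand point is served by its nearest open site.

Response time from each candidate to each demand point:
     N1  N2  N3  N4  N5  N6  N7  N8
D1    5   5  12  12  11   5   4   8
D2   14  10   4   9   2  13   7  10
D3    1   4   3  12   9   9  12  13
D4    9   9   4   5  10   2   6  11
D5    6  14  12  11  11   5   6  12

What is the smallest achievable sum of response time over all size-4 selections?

Open {D1, D2, D3, D4}.
  N1→D3 1, N2→D3 4, N3→D3 3, N4→D4 5, N5→D2 2, N6→D4 2, N7→D1 4, N8→D1 8  ⇒ total 29.
Compare {D2, D3, D4, D5}: total 33.
Compare {D1, D2, D4, D5}: total 35.
No size-4 selection does better; minimum is 29.

29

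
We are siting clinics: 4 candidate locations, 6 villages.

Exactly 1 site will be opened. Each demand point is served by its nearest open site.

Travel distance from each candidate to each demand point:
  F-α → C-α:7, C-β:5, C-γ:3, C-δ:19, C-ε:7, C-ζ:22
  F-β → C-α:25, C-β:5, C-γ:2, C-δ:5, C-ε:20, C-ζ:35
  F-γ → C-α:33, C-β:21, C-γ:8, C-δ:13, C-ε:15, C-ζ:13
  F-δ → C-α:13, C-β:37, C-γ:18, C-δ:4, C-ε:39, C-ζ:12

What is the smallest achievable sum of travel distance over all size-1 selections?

63

Open {F-α}.
  C-α→F-α 7, C-β→F-α 5, C-γ→F-α 3, C-δ→F-α 19, C-ε→F-α 7, C-ζ→F-α 22  ⇒ total 63.
Compare {F-β}: total 92.
Compare {F-γ}: total 103.
No size-1 selection does better; minimum is 63.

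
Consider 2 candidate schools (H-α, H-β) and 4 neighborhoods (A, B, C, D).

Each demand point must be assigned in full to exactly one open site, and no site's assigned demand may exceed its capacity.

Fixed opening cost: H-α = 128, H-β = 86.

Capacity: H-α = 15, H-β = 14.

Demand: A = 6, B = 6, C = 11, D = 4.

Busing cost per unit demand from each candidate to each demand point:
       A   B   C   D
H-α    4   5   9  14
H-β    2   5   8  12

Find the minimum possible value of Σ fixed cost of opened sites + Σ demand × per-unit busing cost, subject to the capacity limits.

411

Open {H-α, H-β}; cheapest assignment that respects the capacities:
  H-α (cap 15, load 15): C, D — cost 11×9 + 4×14 = 155
  H-β (cap 14, load 12): A, B — cost 6×2 + 6×5 = 42
  Shipping 197, fixed 214 → total 411.
  Any other capacity-feasible assignment to {H-α, H-β} ships for at least 197.
Total demand is 27 and no other set of sites has combined capacity ≥ 27, so {H-α, H-β} is the only feasible choice of open sites. Minimum: 411.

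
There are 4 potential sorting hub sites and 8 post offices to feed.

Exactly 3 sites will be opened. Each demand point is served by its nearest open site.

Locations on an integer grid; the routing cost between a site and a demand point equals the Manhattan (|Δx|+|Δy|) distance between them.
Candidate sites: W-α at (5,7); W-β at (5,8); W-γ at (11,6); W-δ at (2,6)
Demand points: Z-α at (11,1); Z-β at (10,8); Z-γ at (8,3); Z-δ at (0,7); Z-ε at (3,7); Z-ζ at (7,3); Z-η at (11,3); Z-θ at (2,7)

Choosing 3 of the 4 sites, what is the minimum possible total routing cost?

29

Open {W-α, W-γ, W-δ}.
  Z-α→W-γ 5, Z-β→W-γ 3, Z-γ→W-γ 6, Z-δ→W-δ 3, Z-ε→W-α 2, Z-ζ→W-α 6, Z-η→W-γ 3, Z-θ→W-δ 1  ⇒ total 29.
Compare {W-β, W-γ, W-δ}: total 30.
Compare {W-α, W-β, W-γ}: total 33.
No size-3 selection does better; minimum is 29.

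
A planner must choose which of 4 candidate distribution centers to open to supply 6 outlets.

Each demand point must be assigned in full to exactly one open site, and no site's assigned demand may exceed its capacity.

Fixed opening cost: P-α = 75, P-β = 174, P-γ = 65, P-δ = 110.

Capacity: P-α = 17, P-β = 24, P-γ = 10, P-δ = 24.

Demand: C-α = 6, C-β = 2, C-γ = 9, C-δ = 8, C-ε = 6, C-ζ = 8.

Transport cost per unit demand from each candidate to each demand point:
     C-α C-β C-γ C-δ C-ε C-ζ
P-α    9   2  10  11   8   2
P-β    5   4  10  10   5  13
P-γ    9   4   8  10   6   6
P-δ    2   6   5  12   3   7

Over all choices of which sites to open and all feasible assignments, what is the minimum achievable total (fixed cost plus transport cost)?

Open {P-α, P-δ}; cheapest assignment that respects the capacities:
  P-α (cap 17, load 16): C-δ, C-ζ — cost 8×11 + 8×2 = 104
  P-δ (cap 24, load 23): C-α, C-β, C-γ, C-ε — cost 6×2 + 2×6 + 9×5 + 6×3 = 87
  Shipping 191, fixed 185 → total 376.
  Any other capacity-feasible assignment to {P-α, P-δ} ships for at least 191.
Compare {P-α, P-γ, P-δ}: its best feasible assignment gives total 425.
Compare {P-α, P-β}: its best feasible assignment gives total 503.
Every other set of open sites that can feasibly serve all demand totals ≥ 425 even under its best assignment. Minimum: 376.

376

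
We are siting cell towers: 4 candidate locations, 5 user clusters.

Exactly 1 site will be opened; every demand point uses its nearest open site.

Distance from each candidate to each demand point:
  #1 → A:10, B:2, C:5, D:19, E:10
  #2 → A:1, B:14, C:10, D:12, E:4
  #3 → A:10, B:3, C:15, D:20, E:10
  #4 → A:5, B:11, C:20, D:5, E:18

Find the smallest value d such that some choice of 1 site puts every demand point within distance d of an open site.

Open {#2}.
  Farthest demand point is B at distance 14 (to #2); all others are ≤ 14.
With {#1} the worst case is 19.
With {#3} the worst case is 20.
No size-1 selection achieves below 14.

14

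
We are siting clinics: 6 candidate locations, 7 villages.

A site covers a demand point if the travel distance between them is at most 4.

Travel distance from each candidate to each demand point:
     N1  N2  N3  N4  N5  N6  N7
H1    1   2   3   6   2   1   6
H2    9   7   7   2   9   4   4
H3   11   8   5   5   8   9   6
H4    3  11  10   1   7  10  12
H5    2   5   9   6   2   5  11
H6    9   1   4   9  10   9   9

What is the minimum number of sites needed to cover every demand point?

2

Coverage sets (demand points within 4 of each site):
  H1: {N1, N2, N3, N5, N6}
  H2: {N4, N6, N7}
  H3: {}
  H4: {N1, N4}
  H5: {N1, N5}
  H6: {N2, N3}
No single site covers all 7 demand points.
But {H1, H2} covers everything, so the minimum is 2.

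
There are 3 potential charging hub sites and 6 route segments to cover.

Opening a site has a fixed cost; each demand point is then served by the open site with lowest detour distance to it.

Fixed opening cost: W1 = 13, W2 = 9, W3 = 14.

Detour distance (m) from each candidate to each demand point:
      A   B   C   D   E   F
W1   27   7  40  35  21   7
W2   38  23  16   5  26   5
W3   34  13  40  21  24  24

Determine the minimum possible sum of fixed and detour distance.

Open {W1, W2}: assign each demand point to its cheapest open site.
  A→W1 27, B→W1 7, C→W2 16, D→W2 5, E→W1 21, F→W2 5
  detour distance 81, fixed 22 → total 103.
Compare {W1, W2, W3}: detour distance 81 + fixed 36 = 117.
Compare {W2, W3}: detour distance 97 + fixed 23 = 120.
Compare {W2}: detour distance 113 + fixed 9 = 122.
All other subsets cost ≥ 117. Minimum total cost: 103.

103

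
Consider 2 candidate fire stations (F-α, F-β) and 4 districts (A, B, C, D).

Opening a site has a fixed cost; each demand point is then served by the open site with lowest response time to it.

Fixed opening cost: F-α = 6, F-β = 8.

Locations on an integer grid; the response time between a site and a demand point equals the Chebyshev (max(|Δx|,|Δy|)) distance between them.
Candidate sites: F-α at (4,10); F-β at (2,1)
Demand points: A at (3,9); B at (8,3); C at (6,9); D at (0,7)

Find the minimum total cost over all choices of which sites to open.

20

Open {F-α}: assign each demand point to its cheapest open site.
  A→F-α 1, B→F-α 7, C→F-α 2, D→F-α 4
  response time 14, fixed 6 → total 20.
Compare {F-α, F-β}: response time 13 + fixed 14 = 27.
Compare {F-β}: response time 28 + fixed 8 = 36.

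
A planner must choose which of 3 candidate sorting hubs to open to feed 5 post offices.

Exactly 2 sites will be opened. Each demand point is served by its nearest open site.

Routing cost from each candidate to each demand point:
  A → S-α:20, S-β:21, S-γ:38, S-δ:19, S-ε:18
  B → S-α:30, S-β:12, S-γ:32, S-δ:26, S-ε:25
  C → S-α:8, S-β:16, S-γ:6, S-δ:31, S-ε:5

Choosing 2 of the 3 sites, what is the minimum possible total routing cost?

Open {A, C}.
  S-α→C 8, S-β→C 16, S-γ→C 6, S-δ→A 19, S-ε→C 5  ⇒ total 54.
Compare {B, C}: total 57.
Compare {A, B}: total 101.

54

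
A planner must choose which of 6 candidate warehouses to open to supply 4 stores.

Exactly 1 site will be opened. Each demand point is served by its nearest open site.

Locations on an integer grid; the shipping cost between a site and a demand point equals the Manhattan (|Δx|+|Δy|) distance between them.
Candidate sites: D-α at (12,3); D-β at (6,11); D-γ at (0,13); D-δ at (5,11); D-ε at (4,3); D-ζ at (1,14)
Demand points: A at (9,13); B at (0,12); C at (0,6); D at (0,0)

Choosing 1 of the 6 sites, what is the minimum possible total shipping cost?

Open {D-γ}.
  A→D-γ 9, B→D-γ 1, C→D-γ 7, D→D-γ 13  ⇒ total 30.
Compare {D-ζ}: total 36.
Compare {D-δ}: total 38.
No size-1 selection does better; minimum is 30.

30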